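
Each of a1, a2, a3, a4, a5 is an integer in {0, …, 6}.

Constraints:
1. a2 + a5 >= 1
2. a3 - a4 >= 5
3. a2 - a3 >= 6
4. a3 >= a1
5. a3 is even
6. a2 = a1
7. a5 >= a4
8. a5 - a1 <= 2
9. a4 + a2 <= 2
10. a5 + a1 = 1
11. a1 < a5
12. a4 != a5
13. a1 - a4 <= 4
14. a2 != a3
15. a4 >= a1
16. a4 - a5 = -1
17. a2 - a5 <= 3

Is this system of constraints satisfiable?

Constraints 2, 3, 8, 13, and 17 give a3 − a4 ≥ 5, a4 − a1 ≥ -4, a1 − a5 ≥ -2, a5 − a2 ≥ -3, a2 − a3 ≥ 6.
Adding all 5 inequalities: the left sides telescope to 0, and the right sides sum to 5 + (-4) + (-2) + (-3) + 6 = 2. So 0 ≥ 2, which is false.

Unsatisfiable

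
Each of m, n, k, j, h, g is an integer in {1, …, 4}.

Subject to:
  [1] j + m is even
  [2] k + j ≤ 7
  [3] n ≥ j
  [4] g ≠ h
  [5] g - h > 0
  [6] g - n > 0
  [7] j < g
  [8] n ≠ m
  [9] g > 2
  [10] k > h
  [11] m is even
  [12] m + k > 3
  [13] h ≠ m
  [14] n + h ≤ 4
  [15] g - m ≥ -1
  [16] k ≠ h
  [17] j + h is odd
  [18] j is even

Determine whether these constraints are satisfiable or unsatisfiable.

Satisfiable

Take m = 2, n = 3, k = 3, j = 2, h = 1, g = 4. Then constraint 2: k + j = 5; constraint 5: g - h = 3, and every other listed constraint is also met.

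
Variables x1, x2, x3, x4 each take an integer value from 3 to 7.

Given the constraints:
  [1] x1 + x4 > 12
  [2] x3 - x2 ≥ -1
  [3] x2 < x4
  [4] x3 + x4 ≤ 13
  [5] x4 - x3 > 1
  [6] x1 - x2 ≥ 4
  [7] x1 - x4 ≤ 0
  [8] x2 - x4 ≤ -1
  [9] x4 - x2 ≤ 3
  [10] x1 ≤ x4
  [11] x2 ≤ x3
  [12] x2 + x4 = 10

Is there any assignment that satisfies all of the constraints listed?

Unsatisfiable

Constraints 6, 7, and 9 give x2 − x4 ≥ -3, x4 − x1 ≥ 0, x1 − x2 ≥ 4.
Adding all 3 inequalities: the left sides telescope to 0, and the right sides sum to (-3) + 0 + 4 = 1. So 0 ≥ 1, which is false.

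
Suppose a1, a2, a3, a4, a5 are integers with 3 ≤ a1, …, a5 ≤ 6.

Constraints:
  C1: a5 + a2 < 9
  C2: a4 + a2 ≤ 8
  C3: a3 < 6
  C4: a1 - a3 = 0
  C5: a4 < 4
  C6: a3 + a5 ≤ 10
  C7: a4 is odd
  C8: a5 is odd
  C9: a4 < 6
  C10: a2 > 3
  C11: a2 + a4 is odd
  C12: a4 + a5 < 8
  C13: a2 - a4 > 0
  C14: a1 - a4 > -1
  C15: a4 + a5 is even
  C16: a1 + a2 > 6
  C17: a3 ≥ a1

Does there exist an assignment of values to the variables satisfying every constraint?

Satisfiable

The assignment a1 = 4, a2 = 4, a3 = 4, a4 = 3, a5 = 3 works:
  constraint 1 holds since a5 + a2 = 7.
  constraint 2 holds since a4 + a2 = 7.
The rest check out directly.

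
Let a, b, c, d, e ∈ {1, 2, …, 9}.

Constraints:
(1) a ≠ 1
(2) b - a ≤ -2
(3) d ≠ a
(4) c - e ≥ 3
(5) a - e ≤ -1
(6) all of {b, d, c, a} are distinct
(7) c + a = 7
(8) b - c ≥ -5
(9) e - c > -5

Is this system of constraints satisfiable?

Constraints 2, 4, 5, and 8 give a − b ≥ 2, b − c ≥ -5, c − e ≥ 3, e − a ≥ 1.
Adding all 4 inequalities: the left sides telescope to 0, and the right sides sum to 2 + (-5) + 3 + 1 = 1. So 0 ≥ 1, which is false.

Unsatisfiable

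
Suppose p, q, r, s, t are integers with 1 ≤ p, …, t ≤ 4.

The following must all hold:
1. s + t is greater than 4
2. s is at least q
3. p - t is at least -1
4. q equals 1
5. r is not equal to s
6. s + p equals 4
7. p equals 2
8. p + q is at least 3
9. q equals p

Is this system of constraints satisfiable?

Unsatisfiable

Constraint 4 fixes q = 1 and constraint 7 fixes p = 2, but constraint 9 requires q = p. Since 1 ≠ 2, contradiction.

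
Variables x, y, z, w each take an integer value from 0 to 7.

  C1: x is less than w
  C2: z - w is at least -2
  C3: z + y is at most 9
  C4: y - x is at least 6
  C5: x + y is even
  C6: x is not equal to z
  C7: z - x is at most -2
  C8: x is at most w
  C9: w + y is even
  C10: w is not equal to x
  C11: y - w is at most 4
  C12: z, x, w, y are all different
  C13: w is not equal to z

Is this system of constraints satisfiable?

Unsatisfiable

Constraints 2, 4, 7, and 11 give z − w ≥ -2, w − y ≥ -4, y − x ≥ 6, x − z ≥ 2.
Adding all 4 inequalities: the left sides telescope to 0, and the right sides sum to (-2) + (-4) + 6 + 2 = 2. So 0 ≥ 2, which is false.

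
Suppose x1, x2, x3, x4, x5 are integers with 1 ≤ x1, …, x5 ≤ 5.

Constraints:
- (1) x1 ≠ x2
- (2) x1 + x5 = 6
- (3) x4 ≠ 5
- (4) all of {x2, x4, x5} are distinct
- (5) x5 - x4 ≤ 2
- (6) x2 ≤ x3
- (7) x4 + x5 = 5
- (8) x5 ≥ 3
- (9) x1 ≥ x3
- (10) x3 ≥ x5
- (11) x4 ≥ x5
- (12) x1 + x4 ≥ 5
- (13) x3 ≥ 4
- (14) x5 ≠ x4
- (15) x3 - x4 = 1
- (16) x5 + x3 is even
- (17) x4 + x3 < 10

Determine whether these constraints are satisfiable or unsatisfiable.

Unsatisfiable

From constraints 9 and 13: x1 ≥ x3 ≥ 4. From constraint 8: x5 ≥ 3. Hence x1 + x5 ≥ 7. But constraint 2 requires x1 + x5 = 6, and 6 < 7. Contradiction.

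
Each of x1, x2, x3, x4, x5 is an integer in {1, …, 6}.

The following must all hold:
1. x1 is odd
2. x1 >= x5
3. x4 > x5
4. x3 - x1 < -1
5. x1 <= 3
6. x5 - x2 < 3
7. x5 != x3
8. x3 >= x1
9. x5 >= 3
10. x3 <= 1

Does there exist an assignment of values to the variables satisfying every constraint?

From constraints 2 and 9: x1 ≥ x5 and x5 ≥ 3, so x1 ≥ 3. From constraints 8 and 10: x1 ≤ x3 and x3 ≤ 1, so x1 ≤ 1. But 1 < 3, so no value of x1 works.

Unsatisfiable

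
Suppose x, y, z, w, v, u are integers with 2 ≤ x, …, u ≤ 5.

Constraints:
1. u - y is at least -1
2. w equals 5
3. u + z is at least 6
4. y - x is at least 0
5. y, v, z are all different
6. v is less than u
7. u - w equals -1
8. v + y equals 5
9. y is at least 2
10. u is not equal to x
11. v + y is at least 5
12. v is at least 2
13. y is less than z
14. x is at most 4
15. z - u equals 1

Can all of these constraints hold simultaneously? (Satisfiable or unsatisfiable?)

One satisfying assignment is x = 2, y = 3, z = 5, w = 5, v = 2, u = 4.
For the less obvious constraints — constraint 1: u - y = 1; constraint 3: u + z = 9 — and the others hold by inspection.

Satisfiable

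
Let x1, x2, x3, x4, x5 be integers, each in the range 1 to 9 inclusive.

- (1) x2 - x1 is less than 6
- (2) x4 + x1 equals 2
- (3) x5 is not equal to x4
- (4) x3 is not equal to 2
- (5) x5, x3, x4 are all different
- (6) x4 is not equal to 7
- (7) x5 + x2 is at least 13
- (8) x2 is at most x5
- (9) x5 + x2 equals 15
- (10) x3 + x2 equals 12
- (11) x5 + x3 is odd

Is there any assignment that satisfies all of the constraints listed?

The assignment x1 = 1, x2 = 6, x3 = 6, x4 = 1, x5 = 9 works:
  constraint 1 holds since x2 - x1 = 5.
  constraint 2 holds since x4 + x1 = 2.
  constraint 7 holds since x5 + x2 = 15.
The rest check out directly.

Satisfiable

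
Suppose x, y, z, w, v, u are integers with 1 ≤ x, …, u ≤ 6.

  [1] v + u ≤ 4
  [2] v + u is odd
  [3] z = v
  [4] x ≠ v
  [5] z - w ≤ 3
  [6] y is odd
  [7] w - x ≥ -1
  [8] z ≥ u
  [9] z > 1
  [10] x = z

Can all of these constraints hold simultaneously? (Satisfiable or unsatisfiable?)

From constraints 3 and 10, x = z = v, so x = v. But constraint 4 says x ≠ v. Contradiction.

Unsatisfiable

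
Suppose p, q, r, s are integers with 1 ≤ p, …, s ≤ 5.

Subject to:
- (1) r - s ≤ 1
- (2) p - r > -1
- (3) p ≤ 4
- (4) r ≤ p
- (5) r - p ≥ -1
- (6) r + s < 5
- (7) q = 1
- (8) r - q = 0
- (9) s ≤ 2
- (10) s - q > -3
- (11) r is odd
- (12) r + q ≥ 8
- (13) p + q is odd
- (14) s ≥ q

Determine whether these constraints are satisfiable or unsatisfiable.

Unsatisfiable

From constraints 3 and 4: r ≤ p ≤ 4. From constraints 9 and 14: q ≤ s ≤ 2. Hence r + q ≤ 6. But constraint 12 requires r + q ≥ 8, and 8 > 6. Contradiction.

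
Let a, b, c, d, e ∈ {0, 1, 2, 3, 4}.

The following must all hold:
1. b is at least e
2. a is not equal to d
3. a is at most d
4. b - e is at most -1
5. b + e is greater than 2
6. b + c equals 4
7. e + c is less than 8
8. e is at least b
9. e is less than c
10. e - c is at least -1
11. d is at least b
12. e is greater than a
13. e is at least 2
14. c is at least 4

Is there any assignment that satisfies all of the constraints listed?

Unsatisfiable

From constraints 1 and 13: b ≥ e ≥ 2. From constraint 14: c ≥ 4. Hence b + c ≥ 6. But constraint 6 requires b + c = 4, and 4 < 6. Contradiction.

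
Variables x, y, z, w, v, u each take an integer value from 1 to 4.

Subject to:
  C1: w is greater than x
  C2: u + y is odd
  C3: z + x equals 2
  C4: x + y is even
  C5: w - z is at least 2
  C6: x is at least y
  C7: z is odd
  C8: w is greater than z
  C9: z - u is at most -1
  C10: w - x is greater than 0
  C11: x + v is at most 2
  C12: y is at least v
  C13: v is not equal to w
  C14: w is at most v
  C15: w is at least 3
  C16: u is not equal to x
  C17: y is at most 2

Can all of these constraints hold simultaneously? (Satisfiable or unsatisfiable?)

From constraints 14 and 15: v ≥ w and w ≥ 3, so v ≥ 3. From constraints 12 and 17: v ≤ y and y ≤ 2, so v ≤ 2. But 2 < 3, so no value of v works.

Unsatisfiable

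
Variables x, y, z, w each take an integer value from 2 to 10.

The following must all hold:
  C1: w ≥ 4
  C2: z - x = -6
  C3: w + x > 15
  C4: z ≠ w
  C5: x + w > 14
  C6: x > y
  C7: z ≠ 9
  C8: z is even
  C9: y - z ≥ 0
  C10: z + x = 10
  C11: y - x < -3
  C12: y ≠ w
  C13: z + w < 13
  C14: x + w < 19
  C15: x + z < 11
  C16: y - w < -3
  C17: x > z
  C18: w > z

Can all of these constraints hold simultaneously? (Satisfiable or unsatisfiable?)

Satisfiable

One satisfying assignment is x = 8, y = 2, z = 2, w = 8.
For the less obvious constraints — constraint 2: z - x = -6; constraint 3: w + x = 16; constraint 5: x + w = 16 — and the others hold by inspection.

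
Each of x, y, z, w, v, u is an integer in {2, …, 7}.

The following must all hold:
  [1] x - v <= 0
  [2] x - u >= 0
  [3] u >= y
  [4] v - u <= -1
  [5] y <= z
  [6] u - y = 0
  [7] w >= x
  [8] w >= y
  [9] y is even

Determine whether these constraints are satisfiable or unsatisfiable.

Constraints 1, 2, and 4 give x − u ≥ 0, u − v ≥ 1, v − x ≥ 0.
Adding all 3 inequalities: the left sides telescope to 0, and the right sides sum to 0 + 1 + 0 = 1. So 0 ≥ 1, which is false.

Unsatisfiable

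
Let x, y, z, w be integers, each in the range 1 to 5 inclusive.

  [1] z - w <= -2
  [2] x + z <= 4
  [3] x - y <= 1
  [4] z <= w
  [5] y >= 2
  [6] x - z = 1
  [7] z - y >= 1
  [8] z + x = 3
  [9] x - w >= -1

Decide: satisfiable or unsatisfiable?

Unsatisfiable

Constraints 1, 3, 7, and 9 give y − x ≥ -1, x − w ≥ -1, w − z ≥ 2, z − y ≥ 1.
Adding all 4 inequalities: the left sides telescope to 0, and the right sides sum to (-1) + (-1) + 2 + 1 = 1. So 0 ≥ 1, which is false.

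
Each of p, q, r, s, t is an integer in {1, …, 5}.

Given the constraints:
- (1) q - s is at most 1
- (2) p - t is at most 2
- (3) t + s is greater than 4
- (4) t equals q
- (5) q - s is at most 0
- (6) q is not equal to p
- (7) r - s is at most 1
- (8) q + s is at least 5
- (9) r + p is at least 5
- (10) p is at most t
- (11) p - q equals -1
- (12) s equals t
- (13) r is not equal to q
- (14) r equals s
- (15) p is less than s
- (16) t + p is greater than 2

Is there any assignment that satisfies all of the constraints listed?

Unsatisfiable

From constraints 4, 12, and 14, r = s = t = q, so r = q. But constraint 13 says r ≠ q. Contradiction.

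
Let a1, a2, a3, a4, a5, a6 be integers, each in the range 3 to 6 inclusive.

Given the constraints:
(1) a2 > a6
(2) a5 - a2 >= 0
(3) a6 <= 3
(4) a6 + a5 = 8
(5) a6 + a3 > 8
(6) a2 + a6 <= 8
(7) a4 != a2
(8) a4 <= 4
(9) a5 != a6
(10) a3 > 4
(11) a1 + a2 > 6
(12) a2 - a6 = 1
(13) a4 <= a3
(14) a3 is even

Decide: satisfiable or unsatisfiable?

Satisfiable

One satisfying assignment is a1 = 4, a2 = 4, a3 = 6, a4 = 3, a5 = 5, a6 = 3.
For the less obvious constraints — constraint 2: a5 - a2 = 1; constraint 4: a6 + a5 = 8; constraint 5: a6 + a3 = 9 — and the others hold by inspection.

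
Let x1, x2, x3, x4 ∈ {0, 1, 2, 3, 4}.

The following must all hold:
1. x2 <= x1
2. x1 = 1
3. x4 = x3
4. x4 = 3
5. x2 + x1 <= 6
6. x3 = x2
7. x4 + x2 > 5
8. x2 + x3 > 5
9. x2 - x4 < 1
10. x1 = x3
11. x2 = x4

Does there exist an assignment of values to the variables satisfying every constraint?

Constraint 2 fixes x1 = 1 and constraint 4 fixes x4 = 3. Constraints 6, 10, and 11 give x1 = x3 = x2 = x4, so x1 = x4. But 1 ≠ 3 — contradiction.

Unsatisfiable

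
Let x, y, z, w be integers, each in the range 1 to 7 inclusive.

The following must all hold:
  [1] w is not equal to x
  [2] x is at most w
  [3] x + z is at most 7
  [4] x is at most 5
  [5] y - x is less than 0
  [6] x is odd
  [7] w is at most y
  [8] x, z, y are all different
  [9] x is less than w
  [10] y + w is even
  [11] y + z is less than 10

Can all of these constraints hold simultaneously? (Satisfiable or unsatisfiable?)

Unsatisfiable

Constraints 5, 7, and 9 give w ≤ y, y < x, x < w. Chaining: w ≤ y < x < w, which forces w < w — impossible.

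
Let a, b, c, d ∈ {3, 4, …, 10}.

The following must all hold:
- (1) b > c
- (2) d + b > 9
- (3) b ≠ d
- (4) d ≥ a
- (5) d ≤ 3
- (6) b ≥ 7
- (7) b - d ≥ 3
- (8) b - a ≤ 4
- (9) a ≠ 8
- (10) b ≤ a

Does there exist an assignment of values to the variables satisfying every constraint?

From constraints 6 and 10: a ≥ b and b ≥ 7, so a ≥ 7. From constraints 4 and 5: a ≤ d and d ≤ 3, so a ≤ 3. But 3 < 7, so no value of a works.

Unsatisfiable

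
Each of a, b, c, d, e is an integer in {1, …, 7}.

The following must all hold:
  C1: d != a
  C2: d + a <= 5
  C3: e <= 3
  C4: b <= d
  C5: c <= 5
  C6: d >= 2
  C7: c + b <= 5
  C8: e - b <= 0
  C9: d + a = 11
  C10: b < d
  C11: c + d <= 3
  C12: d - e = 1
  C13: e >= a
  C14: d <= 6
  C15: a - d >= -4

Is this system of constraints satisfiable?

Unsatisfiable

From constraint 14: d ≤ 6. From constraints 3 and 13: a ≤ e ≤ 3. Hence d + a ≤ 9. But constraint 9 requires d + a = 11, and 11 > 9. Contradiction.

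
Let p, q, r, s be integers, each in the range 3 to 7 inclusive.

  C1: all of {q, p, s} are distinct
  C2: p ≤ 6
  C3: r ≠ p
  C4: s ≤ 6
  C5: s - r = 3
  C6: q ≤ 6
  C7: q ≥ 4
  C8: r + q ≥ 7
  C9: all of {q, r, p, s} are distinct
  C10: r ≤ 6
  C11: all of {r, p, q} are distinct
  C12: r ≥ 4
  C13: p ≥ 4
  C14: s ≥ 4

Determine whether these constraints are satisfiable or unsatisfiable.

Constraints 2, 4, 6, 7, 10, 12, 13, and 14 confine each of q, r, p, s to the 3 values {4, …, 6}.
Constraint 9 requires all 4 of them to be distinct, but only 3 values are available — impossible by the pigeonhole principle.

Unsatisfiable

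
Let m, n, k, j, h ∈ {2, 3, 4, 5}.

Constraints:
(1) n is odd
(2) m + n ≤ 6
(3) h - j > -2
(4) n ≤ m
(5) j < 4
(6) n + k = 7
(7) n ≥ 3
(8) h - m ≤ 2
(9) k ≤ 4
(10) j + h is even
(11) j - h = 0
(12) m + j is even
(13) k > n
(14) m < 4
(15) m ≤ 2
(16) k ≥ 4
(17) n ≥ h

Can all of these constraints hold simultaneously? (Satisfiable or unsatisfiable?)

From constraints 4 and 15: n ≤ m ≤ 2. From constraint 9: k ≤ 4. Hence n + k ≤ 6. But constraint 6 requires n + k = 7, and 7 > 6. Contradiction.

Unsatisfiable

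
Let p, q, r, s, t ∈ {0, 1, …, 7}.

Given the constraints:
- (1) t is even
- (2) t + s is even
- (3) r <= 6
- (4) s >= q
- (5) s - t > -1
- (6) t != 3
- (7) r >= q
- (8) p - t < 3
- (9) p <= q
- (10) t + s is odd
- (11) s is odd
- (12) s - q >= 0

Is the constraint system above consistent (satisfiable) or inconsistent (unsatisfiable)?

Unsatisfiable

Constraint 1 makes t even and constraint 11 makes s odd, so t + s must be odd. Constraint 2 says t + s is even — contradiction.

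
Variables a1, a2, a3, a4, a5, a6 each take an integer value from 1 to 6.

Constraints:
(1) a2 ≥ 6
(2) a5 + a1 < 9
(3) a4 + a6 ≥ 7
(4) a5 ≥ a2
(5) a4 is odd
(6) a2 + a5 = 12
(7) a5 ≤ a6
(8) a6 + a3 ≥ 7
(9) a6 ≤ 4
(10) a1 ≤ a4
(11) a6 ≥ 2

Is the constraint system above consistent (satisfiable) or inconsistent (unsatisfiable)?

From constraints 1 and 4: a5 ≥ a2 and a2 ≥ 6, so a5 ≥ 6. From constraints 7 and 9: a5 ≤ a6 and a6 ≤ 4, so a5 ≤ 4. But 4 < 6, so no value of a5 works.

Unsatisfiable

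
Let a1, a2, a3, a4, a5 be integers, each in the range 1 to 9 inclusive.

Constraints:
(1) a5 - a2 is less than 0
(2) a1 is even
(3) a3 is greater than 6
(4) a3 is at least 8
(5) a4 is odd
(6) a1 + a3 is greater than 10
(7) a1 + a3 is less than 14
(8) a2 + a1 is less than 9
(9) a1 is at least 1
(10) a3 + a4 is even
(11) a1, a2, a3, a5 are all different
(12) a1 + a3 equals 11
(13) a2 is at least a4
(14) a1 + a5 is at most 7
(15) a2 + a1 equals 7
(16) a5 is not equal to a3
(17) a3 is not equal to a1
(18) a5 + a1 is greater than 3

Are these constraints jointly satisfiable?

Satisfiable

One satisfying assignment is a1 = 2, a2 = 5, a3 = 9, a4 = 5, a5 = 4.
For the less obvious constraints — constraint 1: a5 - a2 = -1; constraint 6: a1 + a3 = 11 — and the others hold by inspection.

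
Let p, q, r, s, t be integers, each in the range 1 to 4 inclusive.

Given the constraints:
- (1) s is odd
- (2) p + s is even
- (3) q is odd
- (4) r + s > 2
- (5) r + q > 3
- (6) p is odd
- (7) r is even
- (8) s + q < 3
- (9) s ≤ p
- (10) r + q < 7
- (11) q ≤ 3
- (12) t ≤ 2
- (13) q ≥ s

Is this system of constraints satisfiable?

One satisfying assignment is p = 1, q = 1, r = 4, s = 1, t = 1.
For the less obvious constraints — constraint 4: r + s = 5; constraint 5: r + q = 5; constraint 8: s + q = 2 — and the others hold by inspection.

Satisfiable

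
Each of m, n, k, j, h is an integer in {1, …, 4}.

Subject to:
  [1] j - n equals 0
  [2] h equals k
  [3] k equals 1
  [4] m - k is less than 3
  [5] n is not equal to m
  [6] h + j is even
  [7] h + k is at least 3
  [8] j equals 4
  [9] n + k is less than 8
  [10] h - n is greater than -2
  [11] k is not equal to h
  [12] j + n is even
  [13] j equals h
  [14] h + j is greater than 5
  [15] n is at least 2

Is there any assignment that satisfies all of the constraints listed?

Unsatisfiable

Constraint 8 fixes j = 4 and constraint 3 fixes k = 1. Constraints 2 and 13 give j = h = k, so j = k. But 4 ≠ 1 — contradiction.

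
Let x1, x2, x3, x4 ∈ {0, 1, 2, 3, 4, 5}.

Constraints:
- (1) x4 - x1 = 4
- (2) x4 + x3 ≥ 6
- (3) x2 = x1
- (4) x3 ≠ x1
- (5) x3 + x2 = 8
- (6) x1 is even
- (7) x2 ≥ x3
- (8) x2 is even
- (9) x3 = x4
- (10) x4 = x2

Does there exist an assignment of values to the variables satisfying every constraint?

From constraints 3, 9, and 10, x3 = x4 = x2 = x1, so x3 = x1. But constraint 4 says x3 ≠ x1. Contradiction.

Unsatisfiable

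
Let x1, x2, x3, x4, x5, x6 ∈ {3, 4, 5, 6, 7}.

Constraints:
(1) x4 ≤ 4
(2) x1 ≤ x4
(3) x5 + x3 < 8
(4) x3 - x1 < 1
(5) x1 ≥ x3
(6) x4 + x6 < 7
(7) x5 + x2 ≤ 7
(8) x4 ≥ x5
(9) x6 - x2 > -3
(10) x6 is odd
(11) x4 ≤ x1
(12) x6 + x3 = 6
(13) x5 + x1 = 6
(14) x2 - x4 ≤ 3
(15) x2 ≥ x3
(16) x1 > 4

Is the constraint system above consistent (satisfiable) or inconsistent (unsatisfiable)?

From constraint 16: x1 ≥ 5. From constraints 1 and 2: x1 ≤ x4 and x4 ≤ 4, so x1 ≤ 4. But 4 < 5, so no value of x1 works.

Unsatisfiable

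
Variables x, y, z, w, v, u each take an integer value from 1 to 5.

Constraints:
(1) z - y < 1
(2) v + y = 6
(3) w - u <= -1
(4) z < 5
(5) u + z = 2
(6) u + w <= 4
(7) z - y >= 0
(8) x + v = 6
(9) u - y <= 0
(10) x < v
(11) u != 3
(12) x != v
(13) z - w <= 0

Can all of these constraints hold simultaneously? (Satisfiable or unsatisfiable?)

Unsatisfiable

Constraints 3, 7, 9, and 13 give w − z ≥ 0, z − y ≥ 0, y − u ≥ 0, u − w ≥ 1.
Adding all 4 inequalities: the left sides telescope to 0, and the right sides sum to 0 + 0 + 0 + 1 = 1. So 0 ≥ 1, which is false.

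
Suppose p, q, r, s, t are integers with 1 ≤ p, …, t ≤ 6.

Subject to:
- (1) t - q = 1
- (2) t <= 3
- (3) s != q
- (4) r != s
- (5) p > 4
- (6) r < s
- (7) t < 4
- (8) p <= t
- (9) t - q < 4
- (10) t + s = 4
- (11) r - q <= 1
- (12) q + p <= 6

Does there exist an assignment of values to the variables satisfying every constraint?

From constraint 5: p ≥ 5. From constraints 2 and 8: p ≤ t and t ≤ 3, so p ≤ 3. But 3 < 5, so no value of p works.

Unsatisfiable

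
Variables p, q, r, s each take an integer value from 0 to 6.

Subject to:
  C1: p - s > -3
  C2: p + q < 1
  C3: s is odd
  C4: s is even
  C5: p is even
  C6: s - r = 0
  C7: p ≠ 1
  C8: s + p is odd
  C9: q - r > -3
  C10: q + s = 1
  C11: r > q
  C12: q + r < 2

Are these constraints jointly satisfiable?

Unsatisfiable

Constraint 4 makes s even and constraint 5 makes p even, so s + p must be even. Constraint 8 says s + p is odd — contradiction.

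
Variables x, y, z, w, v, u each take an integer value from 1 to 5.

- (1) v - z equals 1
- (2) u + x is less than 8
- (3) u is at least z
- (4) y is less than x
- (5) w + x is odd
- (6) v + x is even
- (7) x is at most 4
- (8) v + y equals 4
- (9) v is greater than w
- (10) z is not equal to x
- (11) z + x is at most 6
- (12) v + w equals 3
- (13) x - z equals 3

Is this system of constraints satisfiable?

Satisfiable

Take x = 4, y = 2, z = 1, w = 1, v = 2, u = 3. Then constraint 1: v - z = 1; constraint 2: u + x = 7; constraint 8: v + y = 4, and every other listed constraint is also met.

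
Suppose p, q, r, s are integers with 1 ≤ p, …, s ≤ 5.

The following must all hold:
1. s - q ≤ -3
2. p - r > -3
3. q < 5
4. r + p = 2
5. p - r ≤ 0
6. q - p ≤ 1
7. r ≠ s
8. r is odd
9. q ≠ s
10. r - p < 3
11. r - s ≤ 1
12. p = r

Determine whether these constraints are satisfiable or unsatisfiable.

Constraints 1, 5, 6, and 11 give s − r ≥ -1, r − p ≥ 0, p − q ≥ -1, q − s ≥ 3.
Adding all 4 inequalities: the left sides telescope to 0, and the right sides sum to (-1) + 0 + (-1) + 3 = 1. So 0 ≥ 1, which is false.

Unsatisfiable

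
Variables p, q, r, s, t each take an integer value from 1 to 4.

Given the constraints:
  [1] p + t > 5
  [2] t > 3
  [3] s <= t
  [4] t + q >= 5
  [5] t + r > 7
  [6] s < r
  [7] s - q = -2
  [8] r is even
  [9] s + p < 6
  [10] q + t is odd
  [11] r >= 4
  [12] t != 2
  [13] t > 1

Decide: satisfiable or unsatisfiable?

Satisfiable

Take p = 4, q = 3, r = 4, s = 1, t = 4. Then constraint 1: p + t = 8; constraint 4: t + q = 7; constraint 5: t + r = 8, and every other listed constraint is also met.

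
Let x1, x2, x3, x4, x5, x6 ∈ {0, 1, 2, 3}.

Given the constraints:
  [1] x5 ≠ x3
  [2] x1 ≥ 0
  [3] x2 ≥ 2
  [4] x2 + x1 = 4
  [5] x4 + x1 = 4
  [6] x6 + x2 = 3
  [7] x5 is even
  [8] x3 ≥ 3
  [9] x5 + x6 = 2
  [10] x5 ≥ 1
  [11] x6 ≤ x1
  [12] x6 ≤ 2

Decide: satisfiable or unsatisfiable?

One satisfying assignment is x1 = 1, x2 = 3, x3 = 3, x4 = 3, x5 = 2, x6 = 0.
For the less obvious constraints — constraint 4: x2 + x1 = 4; constraint 5: x4 + x1 = 4; constraint 6: x6 + x2 = 3 — and the others hold by inspection.

Satisfiable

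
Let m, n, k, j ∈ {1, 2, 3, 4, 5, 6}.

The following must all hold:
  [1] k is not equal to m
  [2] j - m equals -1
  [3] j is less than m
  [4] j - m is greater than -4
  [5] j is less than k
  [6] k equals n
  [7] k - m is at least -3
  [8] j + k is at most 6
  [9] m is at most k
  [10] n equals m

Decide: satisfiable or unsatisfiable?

Unsatisfiable

From constraints 6 and 10, k = n = m, so k = m. But constraint 1 says k ≠ m. Contradiction.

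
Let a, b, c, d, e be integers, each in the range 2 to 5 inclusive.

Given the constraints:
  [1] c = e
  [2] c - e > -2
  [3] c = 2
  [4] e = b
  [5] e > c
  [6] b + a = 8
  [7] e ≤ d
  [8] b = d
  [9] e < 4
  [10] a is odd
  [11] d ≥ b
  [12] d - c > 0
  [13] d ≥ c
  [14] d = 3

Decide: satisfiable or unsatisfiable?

Constraint 3 fixes c = 2 and constraint 14 fixes d = 3. Constraints 1, 4, and 8 give c = e = b = d, so c = d. But 2 ≠ 3 — contradiction.

Unsatisfiable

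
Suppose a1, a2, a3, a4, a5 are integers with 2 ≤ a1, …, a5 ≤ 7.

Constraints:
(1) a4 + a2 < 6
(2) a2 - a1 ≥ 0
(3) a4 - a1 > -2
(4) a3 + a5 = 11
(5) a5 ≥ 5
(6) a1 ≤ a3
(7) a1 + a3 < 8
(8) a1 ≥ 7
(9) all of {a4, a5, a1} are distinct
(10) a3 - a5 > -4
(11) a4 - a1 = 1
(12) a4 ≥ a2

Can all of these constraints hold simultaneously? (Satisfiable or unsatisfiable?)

Unsatisfiable

From constraints 6 and 8: a3 ≥ a1 ≥ 7. From constraint 5: a5 ≥ 5. Hence a3 + a5 ≥ 12. But constraint 4 requires a3 + a5 = 11, and 11 < 12. Contradiction.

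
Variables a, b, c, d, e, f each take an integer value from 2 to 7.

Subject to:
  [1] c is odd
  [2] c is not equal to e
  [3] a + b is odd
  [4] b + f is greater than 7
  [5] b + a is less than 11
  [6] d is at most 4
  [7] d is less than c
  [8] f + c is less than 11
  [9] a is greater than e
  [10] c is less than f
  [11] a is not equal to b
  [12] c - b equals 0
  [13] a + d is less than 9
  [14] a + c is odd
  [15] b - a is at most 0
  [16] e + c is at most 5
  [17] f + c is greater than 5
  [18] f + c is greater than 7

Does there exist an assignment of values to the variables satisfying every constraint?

Take a = 6, b = 3, c = 3, d = 2, e = 2, f = 5. Then constraint 4: b + f = 8; constraint 5: b + a = 9, and every other listed constraint is also met.

Satisfiable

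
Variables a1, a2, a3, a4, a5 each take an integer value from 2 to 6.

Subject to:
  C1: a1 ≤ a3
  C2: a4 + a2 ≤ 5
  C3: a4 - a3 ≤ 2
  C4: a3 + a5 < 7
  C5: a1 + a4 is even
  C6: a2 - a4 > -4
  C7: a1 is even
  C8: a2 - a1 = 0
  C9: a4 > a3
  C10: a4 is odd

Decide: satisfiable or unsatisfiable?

Unsatisfiable

Constraint 7 makes a1 even and constraint 10 makes a4 odd, so a1 + a4 must be odd. Constraint 5 says a1 + a4 is even — contradiction.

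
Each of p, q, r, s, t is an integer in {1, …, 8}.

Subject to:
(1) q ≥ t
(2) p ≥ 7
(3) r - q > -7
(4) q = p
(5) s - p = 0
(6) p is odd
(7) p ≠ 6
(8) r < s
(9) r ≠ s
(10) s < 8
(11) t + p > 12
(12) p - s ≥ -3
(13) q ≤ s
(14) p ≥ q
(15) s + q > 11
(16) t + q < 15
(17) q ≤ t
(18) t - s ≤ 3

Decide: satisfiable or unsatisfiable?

Take p = 7, q = 7, r = 1, s = 7, t = 7. Then constraint 3: r - q = -6; constraint 5: s - p = 0, and every other listed constraint is also met.

Satisfiable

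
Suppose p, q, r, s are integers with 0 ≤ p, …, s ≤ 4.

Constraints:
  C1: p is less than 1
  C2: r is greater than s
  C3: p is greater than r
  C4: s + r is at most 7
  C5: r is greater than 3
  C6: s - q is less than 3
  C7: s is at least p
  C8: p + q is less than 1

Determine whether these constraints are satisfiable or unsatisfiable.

Unsatisfiable

Constraints 2, 3, and 7 give p ≤ s, s < r, r < p. Chaining: p ≤ s < r < p, which forces p < p — impossible.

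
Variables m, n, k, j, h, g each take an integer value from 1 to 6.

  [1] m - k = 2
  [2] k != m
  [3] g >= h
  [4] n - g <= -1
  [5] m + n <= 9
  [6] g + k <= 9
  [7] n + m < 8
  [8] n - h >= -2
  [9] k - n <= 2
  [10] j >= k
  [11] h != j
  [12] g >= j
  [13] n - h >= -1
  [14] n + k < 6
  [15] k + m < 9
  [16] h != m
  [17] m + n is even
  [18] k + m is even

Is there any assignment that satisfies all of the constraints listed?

Satisfiable

Take m = 5, n = 1, k = 3, j = 3, h = 1, g = 4. Then constraint 1: m - k = 2; constraint 4: n - g = -3, and every other listed constraint is also met.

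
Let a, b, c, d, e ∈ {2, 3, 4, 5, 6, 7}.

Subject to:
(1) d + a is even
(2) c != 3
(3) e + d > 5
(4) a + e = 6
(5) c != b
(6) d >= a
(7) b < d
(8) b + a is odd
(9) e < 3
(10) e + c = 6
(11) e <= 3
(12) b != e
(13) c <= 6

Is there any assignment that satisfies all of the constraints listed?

Satisfiable

Try a = 4, b = 3, c = 4, d = 4, e = 2.
Check constraint 3: e + d = 6; constraint 4: a + e = 6. The remaining constraints are straightforward to verify.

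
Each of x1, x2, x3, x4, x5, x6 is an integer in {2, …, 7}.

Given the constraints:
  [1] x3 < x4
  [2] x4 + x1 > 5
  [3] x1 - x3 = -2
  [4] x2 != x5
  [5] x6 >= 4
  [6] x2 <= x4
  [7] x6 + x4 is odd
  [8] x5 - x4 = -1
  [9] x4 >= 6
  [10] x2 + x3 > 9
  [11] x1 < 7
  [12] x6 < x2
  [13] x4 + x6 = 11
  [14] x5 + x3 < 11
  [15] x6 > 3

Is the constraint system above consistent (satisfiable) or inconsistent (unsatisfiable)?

Take x1 = 2, x2 = 6, x3 = 4, x4 = 6, x5 = 5, x6 = 5. Then constraint 2: x4 + x1 = 8; constraint 3: x1 - x3 = -2, and every other listed constraint is also met.

Satisfiable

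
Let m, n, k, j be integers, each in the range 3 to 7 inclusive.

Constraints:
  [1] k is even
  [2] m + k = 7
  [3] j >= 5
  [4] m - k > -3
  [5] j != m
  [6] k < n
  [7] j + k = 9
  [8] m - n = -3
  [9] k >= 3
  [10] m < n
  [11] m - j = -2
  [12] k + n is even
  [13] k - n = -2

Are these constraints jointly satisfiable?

Satisfiable

The assignment m = 3, n = 6, k = 4, j = 5 works:
  constraint 2 holds since m + k = 7.
  constraint 4 holds since m - k = -1.
The rest check out directly.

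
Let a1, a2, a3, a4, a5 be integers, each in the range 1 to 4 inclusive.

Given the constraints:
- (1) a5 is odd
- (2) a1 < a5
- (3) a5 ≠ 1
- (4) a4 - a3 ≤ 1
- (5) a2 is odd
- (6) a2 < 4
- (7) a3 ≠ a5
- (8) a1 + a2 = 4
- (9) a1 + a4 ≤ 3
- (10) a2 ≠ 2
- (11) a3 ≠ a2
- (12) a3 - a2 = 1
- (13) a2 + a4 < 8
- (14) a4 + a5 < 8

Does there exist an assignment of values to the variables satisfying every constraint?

Satisfiable

The assignment a1 = 1, a2 = 3, a3 = 4, a4 = 2, a5 = 3 works:
  constraint 4 holds since a4 - a3 = -2.
  constraint 8 holds since a1 + a2 = 4.
The rest check out directly.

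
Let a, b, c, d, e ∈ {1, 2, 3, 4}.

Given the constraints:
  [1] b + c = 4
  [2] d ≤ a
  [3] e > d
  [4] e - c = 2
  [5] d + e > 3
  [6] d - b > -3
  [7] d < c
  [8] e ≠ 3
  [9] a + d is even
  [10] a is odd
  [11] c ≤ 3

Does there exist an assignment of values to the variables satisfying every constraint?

Satisfiable

Setting (a, b, c, d, e) = (1, 2, 2, 1, 4) satisfies everything: constraint 1: b + c = 4; constraint 4: e - c = 2; constraint 5: d + e = 5, and the others follow.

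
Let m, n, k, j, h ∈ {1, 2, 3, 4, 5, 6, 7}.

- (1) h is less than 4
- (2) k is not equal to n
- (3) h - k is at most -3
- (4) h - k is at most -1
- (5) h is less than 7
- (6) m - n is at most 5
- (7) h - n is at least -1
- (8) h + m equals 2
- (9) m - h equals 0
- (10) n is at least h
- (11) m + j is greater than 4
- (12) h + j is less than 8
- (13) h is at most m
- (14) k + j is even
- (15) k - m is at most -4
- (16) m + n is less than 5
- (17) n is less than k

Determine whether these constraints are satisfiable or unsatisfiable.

Constraints 3, 6, 7, and 15 give h − n ≥ -1, n − m ≥ -5, m − k ≥ 4, k − h ≥ 3.
Adding all 4 inequalities: the left sides telescope to 0, and the right sides sum to (-1) + (-5) + 4 + 3 = 1. So 0 ≥ 1, which is false.

Unsatisfiable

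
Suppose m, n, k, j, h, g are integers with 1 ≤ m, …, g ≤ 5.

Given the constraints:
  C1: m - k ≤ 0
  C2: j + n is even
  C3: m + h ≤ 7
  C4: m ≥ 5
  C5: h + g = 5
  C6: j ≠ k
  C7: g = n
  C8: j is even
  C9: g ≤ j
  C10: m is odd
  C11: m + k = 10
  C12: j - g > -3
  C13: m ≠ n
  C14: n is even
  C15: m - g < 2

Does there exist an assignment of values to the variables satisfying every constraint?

Try m = 5, n = 4, k = 5, j = 4, h = 1, g = 4.
Check constraint 1: m - k = 0; constraint 3: m + h = 6. The remaining constraints are straightforward to verify.

Satisfiable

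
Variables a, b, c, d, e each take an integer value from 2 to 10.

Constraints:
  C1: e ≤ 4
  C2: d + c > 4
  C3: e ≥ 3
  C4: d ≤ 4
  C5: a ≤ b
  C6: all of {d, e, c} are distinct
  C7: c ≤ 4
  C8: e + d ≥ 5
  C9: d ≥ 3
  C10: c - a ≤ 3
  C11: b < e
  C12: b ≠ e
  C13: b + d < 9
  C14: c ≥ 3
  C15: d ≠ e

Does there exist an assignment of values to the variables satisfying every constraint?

Constraints 1, 3, 4, 7, 9, and 14 confine each of d, e, c to the 2 values {3, 4}.
Constraint 6 requires all 3 of them to be distinct, but only 2 values are available — impossible by the pigeonhole principle.

Unsatisfiable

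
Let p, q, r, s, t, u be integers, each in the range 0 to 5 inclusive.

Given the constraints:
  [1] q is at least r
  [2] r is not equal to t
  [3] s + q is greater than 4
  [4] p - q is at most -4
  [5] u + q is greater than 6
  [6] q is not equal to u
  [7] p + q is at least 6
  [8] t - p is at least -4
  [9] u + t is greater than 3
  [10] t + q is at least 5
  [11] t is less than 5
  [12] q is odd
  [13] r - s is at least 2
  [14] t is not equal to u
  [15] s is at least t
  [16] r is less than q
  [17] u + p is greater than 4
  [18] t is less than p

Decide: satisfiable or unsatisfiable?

Try p = 1, q = 5, r = 3, s = 0, t = 0, u = 4.
Check constraint 3: s + q = 5; constraint 4: p - q = -4. The remaining constraints are straightforward to verify.

Satisfiable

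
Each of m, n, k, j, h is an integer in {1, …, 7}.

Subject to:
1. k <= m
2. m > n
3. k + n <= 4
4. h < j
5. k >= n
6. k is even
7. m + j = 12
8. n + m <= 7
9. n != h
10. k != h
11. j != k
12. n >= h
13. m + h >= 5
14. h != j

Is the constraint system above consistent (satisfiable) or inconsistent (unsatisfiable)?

One satisfying assignment is m = 5, n = 2, k = 2, j = 7, h = 1.
For the less obvious constraints — constraint 3: k + n = 4; constraint 7: m + j = 12 — and the others hold by inspection.

Satisfiable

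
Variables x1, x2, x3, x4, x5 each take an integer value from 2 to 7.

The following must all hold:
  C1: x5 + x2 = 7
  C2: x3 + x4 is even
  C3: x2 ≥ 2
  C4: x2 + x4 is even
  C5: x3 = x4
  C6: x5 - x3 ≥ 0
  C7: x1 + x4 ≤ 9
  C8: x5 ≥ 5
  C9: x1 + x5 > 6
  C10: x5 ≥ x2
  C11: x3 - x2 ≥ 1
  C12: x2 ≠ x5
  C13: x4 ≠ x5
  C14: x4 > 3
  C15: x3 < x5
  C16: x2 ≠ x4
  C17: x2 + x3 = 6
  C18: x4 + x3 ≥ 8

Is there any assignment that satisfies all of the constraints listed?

Satisfiable

Try x1 = 3, x2 = 2, x3 = 4, x4 = 4, x5 = 5.
Check constraint 1: x5 + x2 = 7; constraint 6: x5 - x3 = 1. The remaining constraints are straightforward to verify.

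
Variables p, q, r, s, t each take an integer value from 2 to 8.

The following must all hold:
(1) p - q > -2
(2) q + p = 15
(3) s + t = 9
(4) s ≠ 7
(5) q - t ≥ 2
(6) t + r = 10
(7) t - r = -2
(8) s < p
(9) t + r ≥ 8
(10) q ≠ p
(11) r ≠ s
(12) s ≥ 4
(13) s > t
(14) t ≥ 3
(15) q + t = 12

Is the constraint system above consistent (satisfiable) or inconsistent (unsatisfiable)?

Satisfiable

Take p = 7, q = 8, r = 6, s = 5, t = 4. Then constraint 1: p - q = -1; constraint 2: q + p = 15; constraint 3: s + t = 9, and every other listed constraint is also met.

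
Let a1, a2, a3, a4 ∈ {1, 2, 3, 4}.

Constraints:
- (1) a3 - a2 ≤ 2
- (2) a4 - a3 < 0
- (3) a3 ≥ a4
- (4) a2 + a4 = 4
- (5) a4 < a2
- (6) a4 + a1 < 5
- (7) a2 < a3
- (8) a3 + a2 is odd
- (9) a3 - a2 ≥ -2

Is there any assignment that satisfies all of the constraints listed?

The assignment a1 = 3, a2 = 3, a3 = 4, a4 = 1 works:
  constraint 1 holds since a3 - a2 = 1.
  constraint 2 holds since a4 - a3 = -3.
  constraint 4 holds since a2 + a4 = 4.
The rest check out directly.

Satisfiable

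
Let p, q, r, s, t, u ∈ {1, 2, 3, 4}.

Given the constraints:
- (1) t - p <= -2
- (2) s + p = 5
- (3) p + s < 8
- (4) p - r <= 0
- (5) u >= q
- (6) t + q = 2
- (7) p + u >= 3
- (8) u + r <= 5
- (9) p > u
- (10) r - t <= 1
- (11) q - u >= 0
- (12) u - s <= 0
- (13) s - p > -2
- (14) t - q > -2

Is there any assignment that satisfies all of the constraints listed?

Constraints 1, 4, and 10 give r − p ≥ 0, p − t ≥ 2, t − r ≥ -1.
Adding all 3 inequalities: the left sides telescope to 0, and the right sides sum to 0 + 2 + (-1) = 1. So 0 ≥ 1, which is false.

Unsatisfiable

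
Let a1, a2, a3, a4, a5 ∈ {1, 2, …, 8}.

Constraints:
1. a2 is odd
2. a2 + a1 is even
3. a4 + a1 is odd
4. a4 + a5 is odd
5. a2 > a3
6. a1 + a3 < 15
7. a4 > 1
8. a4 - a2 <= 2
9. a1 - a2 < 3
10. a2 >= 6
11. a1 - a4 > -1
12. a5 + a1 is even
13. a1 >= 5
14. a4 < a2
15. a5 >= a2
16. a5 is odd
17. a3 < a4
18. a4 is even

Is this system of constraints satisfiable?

Satisfiable

Setting (a1, a2, a3, a4, a5) = (7, 7, 5, 6, 7) satisfies everything: constraint 6: a1 + a3 = 12; constraint 8: a4 - a2 = -1; constraint 9: a1 - a2 = 0, and the others follow.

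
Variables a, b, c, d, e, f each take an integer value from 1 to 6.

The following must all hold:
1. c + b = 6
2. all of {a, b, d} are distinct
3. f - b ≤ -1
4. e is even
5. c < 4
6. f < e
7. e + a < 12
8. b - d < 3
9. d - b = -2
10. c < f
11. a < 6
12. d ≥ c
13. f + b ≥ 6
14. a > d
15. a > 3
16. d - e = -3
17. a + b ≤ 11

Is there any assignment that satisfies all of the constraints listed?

Setting (a, b, c, d, e, f) = (4, 5, 1, 3, 6, 3) satisfies everything: constraint 1: c + b = 6; constraint 3: f - b = -2; constraint 7: e + a = 10, and the others follow.

Satisfiable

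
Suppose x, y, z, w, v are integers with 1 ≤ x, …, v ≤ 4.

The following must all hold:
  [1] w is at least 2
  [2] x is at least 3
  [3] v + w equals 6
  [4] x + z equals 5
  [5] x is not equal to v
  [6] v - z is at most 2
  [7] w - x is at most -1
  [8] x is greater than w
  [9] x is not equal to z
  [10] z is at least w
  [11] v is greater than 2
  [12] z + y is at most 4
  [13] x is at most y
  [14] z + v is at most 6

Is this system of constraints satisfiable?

Unsatisfiable

From constraints 1 and 10: z ≥ w ≥ 2. From constraints 2 and 13: y ≥ x ≥ 3. Hence z + y ≥ 5. But constraint 12 requires z + y ≤ 4, and 4 < 5. Contradiction.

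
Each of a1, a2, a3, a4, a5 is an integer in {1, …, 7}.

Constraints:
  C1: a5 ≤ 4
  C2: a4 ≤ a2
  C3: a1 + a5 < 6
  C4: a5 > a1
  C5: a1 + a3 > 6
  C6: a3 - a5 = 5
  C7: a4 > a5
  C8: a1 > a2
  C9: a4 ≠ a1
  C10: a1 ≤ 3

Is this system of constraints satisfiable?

Constraints 2, 4, 7, and 8 give a2 < a1, a1 < a5, a5 < a4, a4 ≤ a2. Chaining: a2 < a1 < a5 < a4 ≤ a2, which forces a2 < a2 — impossible.

Unsatisfiable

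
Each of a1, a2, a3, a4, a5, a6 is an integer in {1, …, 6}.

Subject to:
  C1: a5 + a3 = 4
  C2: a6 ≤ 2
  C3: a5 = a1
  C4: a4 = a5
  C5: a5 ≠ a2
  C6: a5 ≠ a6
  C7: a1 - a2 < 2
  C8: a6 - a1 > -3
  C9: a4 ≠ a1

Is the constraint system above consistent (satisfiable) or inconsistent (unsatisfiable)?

From constraints 3 and 4, a4 = a5 = a1, so a4 = a1. But constraint 9 says a4 ≠ a1. Contradiction.

Unsatisfiable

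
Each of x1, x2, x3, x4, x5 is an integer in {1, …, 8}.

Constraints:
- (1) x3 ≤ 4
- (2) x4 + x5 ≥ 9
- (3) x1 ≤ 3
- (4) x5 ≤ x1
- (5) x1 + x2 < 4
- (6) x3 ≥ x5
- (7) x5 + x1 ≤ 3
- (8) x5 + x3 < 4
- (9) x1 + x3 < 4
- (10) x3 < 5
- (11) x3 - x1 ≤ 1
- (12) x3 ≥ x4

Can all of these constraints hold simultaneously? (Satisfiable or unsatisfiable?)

From constraints 1 and 12: x4 ≤ x3 ≤ 4. From constraints 3 and 4: x5 ≤ x1 ≤ 3. Hence x4 + x5 ≤ 7. But constraint 2 requires x4 + x5 ≥ 9, and 9 > 7. Contradiction.

Unsatisfiable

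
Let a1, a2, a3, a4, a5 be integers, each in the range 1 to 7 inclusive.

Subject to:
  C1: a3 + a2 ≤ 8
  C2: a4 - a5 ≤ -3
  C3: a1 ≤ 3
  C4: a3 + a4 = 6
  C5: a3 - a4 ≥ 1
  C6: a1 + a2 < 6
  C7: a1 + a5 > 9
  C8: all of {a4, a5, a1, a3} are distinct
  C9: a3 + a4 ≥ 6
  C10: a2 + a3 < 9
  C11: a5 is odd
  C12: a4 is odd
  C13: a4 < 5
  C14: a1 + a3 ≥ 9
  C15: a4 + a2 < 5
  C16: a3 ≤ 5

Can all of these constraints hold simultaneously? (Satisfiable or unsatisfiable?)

Unsatisfiable

From constraint 3: a1 ≤ 3. From constraint 16: a3 ≤ 5. Hence a1 + a3 ≤ 8. But constraint 14 requires a1 + a3 ≥ 9, and 9 > 8. Contradiction.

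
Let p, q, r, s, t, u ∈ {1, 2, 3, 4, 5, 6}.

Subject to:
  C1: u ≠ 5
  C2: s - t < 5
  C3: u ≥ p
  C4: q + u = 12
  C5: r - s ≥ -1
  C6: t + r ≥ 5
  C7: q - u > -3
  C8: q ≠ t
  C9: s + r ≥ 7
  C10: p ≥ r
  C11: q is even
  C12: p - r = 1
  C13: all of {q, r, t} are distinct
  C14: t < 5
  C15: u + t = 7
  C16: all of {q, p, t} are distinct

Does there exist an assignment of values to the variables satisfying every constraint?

Satisfiable

One satisfying assignment is p = 5, q = 6, r = 4, s = 4, t = 1, u = 6.
For the less obvious constraints — constraint 2: s - t = 3; constraint 4: q + u = 12; constraint 5: r - s = 0 — and the others hold by inspection.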